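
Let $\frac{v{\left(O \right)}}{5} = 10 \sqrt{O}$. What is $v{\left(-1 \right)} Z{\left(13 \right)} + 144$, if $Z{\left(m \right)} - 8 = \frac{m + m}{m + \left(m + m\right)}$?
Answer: $144 + \frac{1300 i}{3} \approx 144.0 + 433.33 i$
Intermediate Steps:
$Z{\left(m \right)} = \frac{26}{3}$ ($Z{\left(m \right)} = 8 + \frac{m + m}{m + \left(m + m\right)} = 8 + \frac{2 m}{m + 2 m} = 8 + \frac{2 m}{3 m} = 8 + 2 m \frac{1}{3 m} = 8 + \frac{2}{3} = \frac{26}{3}$)
$v{\left(O \right)} = 50 \sqrt{O}$ ($v{\left(O \right)} = 5 \cdot 10 \sqrt{O} = 50 \sqrt{O}$)
$v{\left(-1 \right)} Z{\left(13 \right)} + 144 = 50 \sqrt{-1} \cdot \frac{26}{3} + 144 = 50 i \frac{26}{3} + 144 = \frac{1300 i}{3} + 144 = 144 + \frac{1300 i}{3}$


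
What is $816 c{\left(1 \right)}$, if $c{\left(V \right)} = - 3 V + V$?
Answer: $-1632$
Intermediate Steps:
$c{\left(V \right)} = - 2 V$
$816 c{\left(1 \right)} = 816 \left(\left(-2\right) 1\right) = 816 \left(-2\right) = -1632$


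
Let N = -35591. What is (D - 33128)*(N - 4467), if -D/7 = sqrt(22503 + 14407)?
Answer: 1327041424 + 280406*sqrt(36910) ≈ 1.3809e+9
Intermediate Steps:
D = -7*sqrt(36910) (D = -7*sqrt(22503 + 14407) = -7*sqrt(36910) ≈ -1344.8)
(D - 33128)*(N - 4467) = (-7*sqrt(36910) - 33128)*(-35591 - 4467) = (-33128 - 7*sqrt(36910))*(-40058) = 1327041424 + 280406*sqrt(36910)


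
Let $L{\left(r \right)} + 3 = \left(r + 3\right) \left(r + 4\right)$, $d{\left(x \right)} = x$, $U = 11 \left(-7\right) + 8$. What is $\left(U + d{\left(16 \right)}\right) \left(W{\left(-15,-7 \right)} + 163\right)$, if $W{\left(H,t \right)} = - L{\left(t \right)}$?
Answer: $-8162$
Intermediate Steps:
$U = -69$ ($U = -77 + 8 = -69$)
$L{\left(r \right)} = -3 + \left(3 + r\right) \left(4 + r\right)$ ($L{\left(r \right)} = -3 + \left(r + 3\right) \left(r + 4\right) = -3 + \left(3 + r\right) \left(4 + r\right)$)
$W{\left(H,t \right)} = -9 - t^{2} - 7 t$ ($W{\left(H,t \right)} = - (9 + t^{2} + 7 t) = -9 - t^{2} - 7 t$)
$\left(U + d{\left(16 \right)}\right) \left(W{\left(-15,-7 \right)} + 163\right) = \left(-69 + 16\right) \left(\left(-9 - \left(-7\right)^{2} - -49\right) + 163\right) = - 53 \left(\left(-9 - 49 + 49\right) + 163\right) = - 53 \left(-9 + 163\right) = \left(-53\right) 154 = -8162$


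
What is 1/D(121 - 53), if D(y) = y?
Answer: 1/68 ≈ 0.014706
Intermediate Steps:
1/D(121 - 53) = 1/(121 - 53) = 1/68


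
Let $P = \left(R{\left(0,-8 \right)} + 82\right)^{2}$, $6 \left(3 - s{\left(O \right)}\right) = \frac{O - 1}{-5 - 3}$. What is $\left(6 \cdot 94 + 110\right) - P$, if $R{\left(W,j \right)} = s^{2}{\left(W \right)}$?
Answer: $- \frac{40260855745}{5308416} \approx -7584.3$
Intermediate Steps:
$s{\left(O \right)} = \frac{143}{48} + \frac{O}{48}$ ($s{\left(O \right)} = 3 - \frac{\left(O - 1\right) \frac{1}{-5 - 3}}{6} = 3 - \frac{\left(-1 + O\right) \frac{1}{-8}}{6} = 3 - \frac{\left(-1 + O\right) \left(- \frac{1}{8}\right)}{6} = 3 - \frac{\frac{1}{8} - \frac{O}{8}}{6} = 3 + \left(- \frac{1}{48} + \frac{O}{48}\right) = \frac{143}{48} + \frac{O}{48}$)
$R{\left(W,j \right)} = \left(\frac{143}{48} + \frac{W}{48}\right)^{2}$
$P = \frac{43838728129}{5308416}$ ($P = \left(\frac{\left(143 + 0\right)^{2}}{2304} + 82\right)^{2} = \left(\frac{143^{2}}{2304} + 82\right)^{2} = \left(\frac{1}{2304} \cdot 20449 + 82\right)^{2} = \left(\frac{20449}{2304} + 82\right)^{2} = \left(\frac{209377}{2304}\right)^{2} = \frac{43838728129}{5308416} \approx 8258.3$)
$\left(6 \cdot 94 + 110\right) - P = \left(6 \cdot 94 + 110\right) - \frac{43838728129}{5308416} = \left(564 + 110\right) - \frac{43838728129}{5308416} = 674 - \frac{43838728129}{5308416} = - \frac{40260855745}{5308416}$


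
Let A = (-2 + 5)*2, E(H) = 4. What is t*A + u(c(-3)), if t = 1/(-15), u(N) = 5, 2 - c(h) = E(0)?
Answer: 23/5 ≈ 4.6000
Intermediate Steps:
c(h) = -2 (c(h) = 2 - 1*4 = 2 - 4 = -2)
t = -1/15 ≈ -0.066667
A = 6 (A = 3*2 = 6)
t*A + u(c(-3)) = -1/15*6 + 5 = -⅖ + 5 = 23/5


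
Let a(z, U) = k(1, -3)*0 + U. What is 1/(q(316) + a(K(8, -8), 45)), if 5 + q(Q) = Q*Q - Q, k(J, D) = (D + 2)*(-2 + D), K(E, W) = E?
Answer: 1/99580 ≈ 1.0042e-5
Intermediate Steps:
k(J, D) = (-2 + D)*(2 + D) (k(J, D) = (2 + D)*(-2 + D) = (-2 + D)*(2 + D))
q(Q) = -5 + Q² - Q (q(Q) = -5 + (Q*Q - Q) = -5 + (Q² - Q) = -5 + Q² - Q)
a(z, U) = U (a(z, U) = (-4 + (-3)²)*0 + U = (-4 + 9)*0 + U = 5*0 + U = 0 + U = U)
1/(q(316) + a(K(8, -8), 45)) = 1/((-5 + 316² - 1*316) + 45) = 1/((-5 + 99856 - 316) + 45) = 1/(99535 + 45) = 1/99580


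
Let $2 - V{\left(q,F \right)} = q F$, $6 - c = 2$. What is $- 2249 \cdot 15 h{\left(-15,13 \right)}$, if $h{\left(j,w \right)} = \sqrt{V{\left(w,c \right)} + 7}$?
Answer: $- 33735 i \sqrt{43} \approx - 2.2122 \cdot 10^{5} i$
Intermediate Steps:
$c = 4$ ($c = 6 - 2 = 4$)
$V{\left(q,F \right)} = 2 - F q$ ($V{\left(q,F \right)} = 2 - q F = 2 - F q$)
$h{\left(j,w \right)} = \sqrt{9 - 4 w}$ ($h{\left(j,w \right)} = \sqrt{\left(2 - 4 w\right) + 7} = \sqrt{9 - 4 w}$)
$- 2249 \cdot 15 h{\left(-15,13 \right)} = - 2249 \cdot 15 \sqrt{9 - 52} = - 2249 \cdot 15 \sqrt{-43} = - 2249 \cdot 15 i \sqrt{43} = - 33735 i \sqrt{43}$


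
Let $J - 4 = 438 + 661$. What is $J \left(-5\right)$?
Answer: $-5515$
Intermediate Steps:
$J = 1103$ ($J = 4 + \left(438 + 661\right) = 4 + 1099 = 1103$)
$J \left(-5\right) = 1103 \left(-5\right) = -5515$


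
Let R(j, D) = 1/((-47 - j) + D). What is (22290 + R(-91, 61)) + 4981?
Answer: 2863456/105 ≈ 27271.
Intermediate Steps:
R(j, D) = 1/(-47 + D - j)
(22290 + R(-91, 61)) + 4981 = (22290 - 1/(47 - 91 - 1*61)) + 4981 = (22290 - 1/(47 - 91 - 61)) + 4981 = (22290 - 1/(-105)) + 4981 = (22290 - 1*(-1/105)) + 4981 = (22290 + 1/105) + 4981 = 2340451/105 + 4981 = 2863456/105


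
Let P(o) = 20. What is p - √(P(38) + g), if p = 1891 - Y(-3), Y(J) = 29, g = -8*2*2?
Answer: 1862 - 2*I*√3 ≈ 1862.0 - 3.4641*I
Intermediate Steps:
g = -32 (g = -16*2 = -32)
p = 1862 (p = 1891 - 1*29 = 1891 - 29 = 1862)
p - √(P(38) + g) = 1862 - √(20 - 32) = 1862 - √(-12) = 1862 - 2*I*√3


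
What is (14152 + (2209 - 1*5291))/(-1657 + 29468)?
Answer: 11070/27811 ≈ 0.39804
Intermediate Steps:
(14152 + (2209 - 1*5291))/(-1657 + 29468) = (14152 + (2209 - 5291))/27811 = (14152 - 3082)*(1/27811) = 11070*(1/27811) = 11070/27811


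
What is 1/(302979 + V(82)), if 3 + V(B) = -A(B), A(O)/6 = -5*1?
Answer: 1/303006 ≈ 3.3003e-6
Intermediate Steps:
A(O) = -30 (A(O) = 6*(-5*1) = 6*(-5) = -30)
V(B) = 27 (V(B) = -3 - 1*(-30) = -3 + 30 = 27)
1/(302979 + V(82)) = 1/(302979 + 27) = 1/303006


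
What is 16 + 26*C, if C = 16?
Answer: 432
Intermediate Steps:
16 + 26*C = 16 + 26*16 = 16 + 416 = 432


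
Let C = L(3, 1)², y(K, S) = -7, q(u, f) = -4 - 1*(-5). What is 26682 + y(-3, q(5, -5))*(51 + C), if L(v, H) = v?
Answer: 26262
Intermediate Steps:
q(u, f) = 1 (q(u, f) = -4 + 5 = 1)
C = 9 (C = 3² = 9)
26682 + y(-3, q(5, -5))*(51 + C) = 26682 - 7*(51 + 9) = 26682 - 7*60 = 26682 - 420 = 26262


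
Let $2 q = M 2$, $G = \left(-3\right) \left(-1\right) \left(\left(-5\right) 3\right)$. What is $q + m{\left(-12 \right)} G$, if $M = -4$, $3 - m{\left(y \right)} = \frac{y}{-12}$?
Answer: $-94$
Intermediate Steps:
$G = -45$ ($G = 3 \left(-15\right) = -45$)
$m{\left(y \right)} = 3 + \frac{y}{12}$ ($m{\left(y \right)} = 3 - \frac{y}{-12} = 3 - y \left(- \frac{1}{12}\right) = 3 - - \frac{y}{12} = 3 + \frac{y}{12}$)
$q = -4$ ($q = \frac{\left(-4\right) 2}{2} = \frac{1}{2} \left(-8\right) = -4$)
$q + m{\left(-12 \right)} G = -4 + \left(3 + \frac{1}{12} \left(-12\right)\right) \left(-45\right) = -4 + \left(3 - 1\right) \left(-45\right) = -4 + 2 \left(-45\right) = -4 - 90 = -94$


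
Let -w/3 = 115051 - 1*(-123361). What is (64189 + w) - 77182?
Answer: -728229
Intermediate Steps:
w = -715236 (w = -3*(115051 - 1*(-123361)) = -3*(115051 + 123361) = -3*238412 = -715236)
(64189 + w) - 77182 = (64189 - 715236) - 77182 = -651047 - 77182 = -728229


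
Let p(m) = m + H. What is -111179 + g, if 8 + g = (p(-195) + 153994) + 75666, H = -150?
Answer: 118128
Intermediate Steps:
p(m) = -150 + m (p(m) = m - 150 = -150 + m)
g = 229307 (g = -8 + (((-150 - 195) + 153994) + 75666) = -8 + ((-345 + 153994) + 75666) = -8 + (153649 + 75666) = -8 + 229315 = 229307)
-111179 + g = -111179 + 229307 = 118128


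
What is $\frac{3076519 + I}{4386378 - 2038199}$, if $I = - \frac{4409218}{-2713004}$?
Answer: $\frac{4173306381147}{3185309509858} \approx 1.3102$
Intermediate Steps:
$I = \frac{2204609}{1356502}$ ($I = \left(-4409218\right) \left(- \frac{1}{2713004}\right) = \frac{2204609}{1356502} \approx 1.6252$)
$\frac{3076519 + I}{4386378 - 2038199} = \frac{3076519 + \frac{2204609}{1356502}}{4386378 - 2038199} = \frac{4173306381147}{1356502 \cdot 2348179} = \frac{4173306381147}{1356502} \cdot \frac{1}{2348179} = \frac{4173306381147}{3185309509858}$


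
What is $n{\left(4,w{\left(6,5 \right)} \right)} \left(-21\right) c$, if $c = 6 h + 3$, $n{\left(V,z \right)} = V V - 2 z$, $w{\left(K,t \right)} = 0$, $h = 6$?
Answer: $-13104$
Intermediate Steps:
$n{\left(V,z \right)} = V^{2} - 2 z$
$c = 39$ ($c = 6 \cdot 6 + 3 = 36 + 3 = 39$)
$n{\left(4,w{\left(6,5 \right)} \right)} \left(-21\right) c = \left(4^{2} - 0\right) \left(-21\right) 39 = \left(16 + 0\right) \left(-21\right) 39 = 16 \left(-21\right) 39 = \left(-336\right) 39 = -13104$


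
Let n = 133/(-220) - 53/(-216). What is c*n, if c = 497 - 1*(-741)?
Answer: -2641273/5940 ≈ -444.66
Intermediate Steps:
c = 1238 (c = 497 + 741 = 1238)
n = -4267/11880 (n = 133*(-1/220) - 53*(-1/216) = -133/220 + 53/216 = -4267/11880 ≈ -0.35918)
c*n = 1238*(-4267/11880) = -2641273/5940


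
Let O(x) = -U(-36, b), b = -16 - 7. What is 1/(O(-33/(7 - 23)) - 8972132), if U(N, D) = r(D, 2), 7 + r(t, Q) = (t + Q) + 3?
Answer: -1/8972107 ≈ -1.1146e-7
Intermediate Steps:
b = -23
r(t, Q) = -4 + Q + t (r(t, Q) = -7 + ((t + Q) + 3) = -7 + ((Q + t) + 3) = -7 + (3 + Q + t) = -4 + Q + t)
U(N, D) = -2 + D (U(N, D) = -4 + 2 + D = -2 + D)
O(x) = 25 (O(x) = -(-2 - 23) = -1*(-25) = 25)
1/(O(-33/(7 - 23)) - 8972132) = 1/(25 - 8972132) = 1/(-8972107) = -1/8972107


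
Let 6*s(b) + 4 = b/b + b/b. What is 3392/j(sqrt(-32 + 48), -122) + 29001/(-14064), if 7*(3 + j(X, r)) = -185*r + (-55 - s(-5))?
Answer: -318422545/316360304 ≈ -1.0065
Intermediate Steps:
s(b) = -1/3 (s(b) = -2/3 + (b/b + b/b)/6 = -2/3 + (1 + 1)/6 = -2/3 + (1/6)*2 = -2/3 + 1/3 = -1/3)
j(X, r) = -227/21 - 185*r/7 (j(X, r) = -3 + (-185*r + (-55 - 1*(-1/3)))/7 = -3 + (-185*r + (-55 + 1/3))/7 = -3 + (-185*r - 164/3)/7 = -3 + (-164/3 - 185*r)/7 = -3 + (-164/21 - 185*r/7) = -227/21 - 185*r/7)
3392/j(sqrt(-32 + 48), -122) + 29001/(-14064) = 3392/(-227/21 - 185/7*(-122)) + 29001/(-14064) = 3392/(-227/21 + 22570/7) + 29001*(-1/14064) = 3392/(67483/21) - 9667/4688 = 3392*(21/67483) - 9667/4688 = 71232/67483 - 9667/4688 = -318422545/316360304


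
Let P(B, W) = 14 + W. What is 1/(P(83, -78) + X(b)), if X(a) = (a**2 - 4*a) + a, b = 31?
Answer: 1/804 ≈ 0.0012438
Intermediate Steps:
X(a) = a**2 - 3*a
1/(P(83, -78) + X(b)) = 1/((14 - 78) + 31*(-3 + 31)) = 1/(-64 + 31*28) = 1/(-64 + 868) = 1/804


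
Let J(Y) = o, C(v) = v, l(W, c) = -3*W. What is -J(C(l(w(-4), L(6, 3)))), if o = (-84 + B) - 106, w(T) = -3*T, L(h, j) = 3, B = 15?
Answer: 175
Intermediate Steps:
o = -175 (o = (-84 + 15) - 106 = -69 - 106 = -175)
J(Y) = -175
-J(C(l(w(-4), L(6, 3)))) = -1*(-175) = 175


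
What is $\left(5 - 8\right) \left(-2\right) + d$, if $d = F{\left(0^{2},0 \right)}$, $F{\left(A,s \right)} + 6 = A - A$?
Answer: $0$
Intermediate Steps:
$F{\left(A,s \right)} = -6$ ($F{\left(A,s \right)} = -6 + \left(A - A\right) = -6 + 0 = -6$)
$d = -6$
$\left(5 - 8\right) \left(-2\right) + d = \left(5 - 8\right) \left(-2\right) - 6 = \left(-3\right) \left(-2\right) - 6 = 6 - 6 = 0$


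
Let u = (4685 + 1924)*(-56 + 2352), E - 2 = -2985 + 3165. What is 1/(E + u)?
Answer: 1/15174446 ≈ 6.5900e-8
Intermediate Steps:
E = 182 (E = 2 + (-2985 + 3165) = 2 + 180 = 182)
u = 15174264 (u = 6609*2296 = 15174264)
1/(E + u) = 1/(182 + 15174264) = 1/15174446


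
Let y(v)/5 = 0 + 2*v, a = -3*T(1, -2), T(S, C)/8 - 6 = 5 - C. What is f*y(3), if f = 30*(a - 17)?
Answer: -296100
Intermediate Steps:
T(S, C) = 88 - 8*C (T(S, C) = 48 + 8*(5 - C) = 48 + (40 - 8*C) = 88 - 8*C)
a = -312 (a = -3*(88 - 8*(-2)) = -3*(88 + 16) = -3*104 = -312)
y(v) = 10*v (y(v) = 5*(0 + 2*v) = 5*(2*v) = 10*v)
f = -9870 (f = 30*(-312 - 17) = 30*(-329) = -9870)
f*y(3) = -98700*3 = -9870*30 = -296100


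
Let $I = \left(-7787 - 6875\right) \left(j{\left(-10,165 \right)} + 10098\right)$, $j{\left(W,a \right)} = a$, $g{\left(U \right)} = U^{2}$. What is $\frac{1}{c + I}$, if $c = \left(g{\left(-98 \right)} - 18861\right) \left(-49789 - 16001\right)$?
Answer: $\frac{1}{458541924} \approx 2.1808 \cdot 10^{-9}$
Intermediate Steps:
$I = -150476106$ ($I = \left(-7787 - 6875\right) \left(165 + 10098\right) = \left(-14662\right) 10263 = -150476106$)
$c = 609018030$ ($c = \left(\left(-98\right)^{2} - 18861\right) \left(-49789 - 16001\right) = \left(9604 - 18861\right) \left(-65790\right) = \left(-9257\right) \left(-65790\right) = 609018030$)
$\frac{1}{c + I} = \frac{1}{609018030 - 150476106} = \frac{1}{458541924}$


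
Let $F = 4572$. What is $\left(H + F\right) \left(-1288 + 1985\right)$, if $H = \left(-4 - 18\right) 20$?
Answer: $2880004$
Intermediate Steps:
$H = -440$ ($H = \left(-22\right) 20 = -440$)
$\left(H + F\right) \left(-1288 + 1985\right) = \left(-440 + 4572\right) \left(-1288 + 1985\right) = 4132 \cdot 697 = 2880004$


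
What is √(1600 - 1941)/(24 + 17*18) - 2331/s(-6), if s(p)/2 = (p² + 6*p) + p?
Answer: 777/4 + I*√341/330 ≈ 194.25 + 0.055958*I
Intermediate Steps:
s(p) = 2*p² + 14*p (s(p) = 2*((p² + 6*p) + p) = 2*(p² + 7*p) = 2*p² + 14*p)
√(1600 - 1941)/(24 + 17*18) - 2331/s(-6) = √(1600 - 1941)/(24 + 17*18) - 2331*(-1/(12*(7 - 6))) = √(-341)/(24 + 306) - 2331/(2*(-6)*1) = (I*√341)/330 - 2331/(-12) = (I*√341)*(1/330) - 2331*(-1/12) = I*√341/330 + 777/4 = 777/4 + I*√341/330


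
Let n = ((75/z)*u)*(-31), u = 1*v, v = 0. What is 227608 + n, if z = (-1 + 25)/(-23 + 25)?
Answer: 227608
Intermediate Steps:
z = 12 (z = 24/2 = 24*(½) = 12)
u = 0 (u = 1*0 = 0)
n = 0 (n = ((75/12)*0)*(-31) = ((75*(1/12))*0)*(-31) = ((25/4)*0)*(-31) = 0*(-31) = 0)
227608 + n = 227608 + 0 = 227608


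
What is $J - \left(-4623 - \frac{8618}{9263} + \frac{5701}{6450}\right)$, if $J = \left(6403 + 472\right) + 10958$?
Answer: $\frac{1341666813337}{59746350} \approx 22456.0$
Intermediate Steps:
$J = 17833$ ($J = 6875 + 10958 = 17833$)
$J - \left(-4623 - \frac{8618}{9263} + \frac{5701}{6450}\right) = 17833 - \left(-4623 - \frac{8618}{9263} + \frac{5701}{6450}\right) = 17833 + \left(4623 - \left(\frac{5701}{6450} - \frac{8618}{9263}\right)\right) = 17833 + \left(4623 - - \frac{2777737}{59746350}\right) = 17833 + \left(4623 + \frac{2777737}{59746350}\right) = 17833 + \frac{276210153787}{59746350} = \frac{1341666813337}{59746350}$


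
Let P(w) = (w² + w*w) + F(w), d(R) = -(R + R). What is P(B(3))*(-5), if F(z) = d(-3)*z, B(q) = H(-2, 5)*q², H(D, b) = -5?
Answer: -18900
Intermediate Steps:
d(R) = -2*R
B(q) = -5*q²
F(z) = 6*z (F(z) = (-2*(-3))*z = 6*z)
P(w) = 2*w² + 6*w (P(w) = (w² + w*w) + 6*w = (w² + w²) + 6*w = 2*w² + 6*w)
P(B(3))*(-5) = (2*(-5*3²)*(3 - 5*3²))*(-5) = (2*(-5*9)*(3 - 5*9))*(-5) = (2*(-45)*(3 - 45))*(-5) = (2*(-45)*(-42))*(-5) = 3780*(-5) = -18900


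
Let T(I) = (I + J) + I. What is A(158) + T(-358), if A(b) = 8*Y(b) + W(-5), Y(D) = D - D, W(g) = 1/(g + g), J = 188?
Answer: -5281/10 ≈ -528.10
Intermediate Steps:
W(g) = 1/(2*g)
Y(D) = 0
T(I) = 188 + 2*I (T(I) = (I + 188) + I = (188 + I) + I = 188 + 2*I)
A(b) = -⅒ (A(b) = 8*0 + (½)/(-5) = 0 + (½)*(-⅕) = 0 - ⅒ = -⅒)
A(158) + T(-358) = -⅒ + (188 + 2*(-358)) = -⅒ + (188 - 716) = -⅒ - 528 = -5281/10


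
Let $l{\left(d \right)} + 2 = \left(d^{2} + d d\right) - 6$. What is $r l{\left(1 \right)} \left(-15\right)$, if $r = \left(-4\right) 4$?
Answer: $-1440$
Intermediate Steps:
$l{\left(d \right)} = -8 + 2 d^{2}$ ($l{\left(d \right)} = -2 - \left(6 - d^{2} - d d\right) = -2 + \left(\left(d^{2} + d^{2}\right) - 6\right) = -2 + \left(2 d^{2} - 6\right) = -2 + \left(-6 + 2 d^{2}\right) = -8 + 2 d^{2}$)
$r = -16$
$r l{\left(1 \right)} \left(-15\right) = - 16 \left(-8 + 2 \cdot 1^{2}\right) \left(-15\right) = - 16 \left(-8 + 2 \cdot 1\right) \left(-15\right) = - 16 \left(-8 + 2\right) \left(-15\right) = \left(-16\right) \left(-6\right) \left(-15\right) = 96 \left(-15\right) = -1440$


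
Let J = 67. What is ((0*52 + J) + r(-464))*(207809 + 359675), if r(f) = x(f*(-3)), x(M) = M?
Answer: 827959156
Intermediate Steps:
r(f) = -3*f (r(f) = f*(-3) = -3*f)
((0*52 + J) + r(-464))*(207809 + 359675) = ((0*52 + 67) - 3*(-464))*(207809 + 359675) = ((0 + 67) + 1392)*567484 = (67 + 1392)*567484 = 1459*567484 = 827959156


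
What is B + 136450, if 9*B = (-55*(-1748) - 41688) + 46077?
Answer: 1328579/9 ≈ 1.4762e+5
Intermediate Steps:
B = 100529/9 (B = ((-55*(-1748) - 41688) + 46077)/9 = ((96140 - 41688) + 46077)/9 = (54452 + 46077)/9 = (1/9)*100529 = 100529/9 ≈ 11170.)
B + 136450 = 100529/9 + 136450 = 1328579/9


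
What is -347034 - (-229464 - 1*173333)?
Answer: 55763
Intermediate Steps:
-347034 - (-229464 - 1*173333) = -347034 - (-229464 - 173333) = -347034 - 1*(-402797) = -347034 + 402797 = 55763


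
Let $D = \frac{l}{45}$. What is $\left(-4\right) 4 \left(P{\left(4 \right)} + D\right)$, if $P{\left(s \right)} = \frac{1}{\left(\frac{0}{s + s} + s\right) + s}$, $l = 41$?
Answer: $- \frac{746}{45} \approx -16.578$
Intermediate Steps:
$D = \frac{41}{45} \approx 0.91111$
$P{\left(s \right)} = \frac{1}{2 s}$ ($P{\left(s \right)} = \frac{1}{\left(\frac{0}{2 s} + s\right) + s} = \frac{1}{\left(0 \frac{1}{2 s} + s\right) + s} = \frac{1}{\left(0 + s\right) + s} = \frac{1}{s + s} = \frac{1}{2 s}$)
$\left(-4\right) 4 \left(P{\left(4 \right)} + D\right) = \left(-4\right) 4 \left(\frac{1}{2 \cdot 4} + \frac{41}{45}\right) = - 16 \left(\frac{1}{2} \cdot \frac{1}{4} + \frac{41}{45}\right) = - 16 \left(\frac{1}{8} + \frac{41}{45}\right) = \left(-16\right) \frac{373}{360} = - \frac{746}{45}$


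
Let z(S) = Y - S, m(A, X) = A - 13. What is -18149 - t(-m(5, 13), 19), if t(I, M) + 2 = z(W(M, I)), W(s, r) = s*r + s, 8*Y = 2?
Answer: -71905/4 ≈ -17976.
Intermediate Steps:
m(A, X) = -13 + A
Y = ¼ (Y = (⅛)*2 = ¼ ≈ 0.25000)
W(s, r) = s + r*s (W(s, r) = r*s + s = s + r*s)
z(S) = ¼ - S
t(I, M) = -7/4 - M*(1 + I) (t(I, M) = -2 + (¼ - M*(1 + I)) = -7/4 - M*(1 + I))
-18149 - t(-m(5, 13), 19) = -18149 - (-7/4 - 1*19 - 1*(-(-13 + 5))*19) = -18149 - (-7/4 - 19 - 1*(-1*(-8))*19) = -18149 - (-7/4 - 19 - 1*8*19) = -18149 - (-7/4 - 19 - 152) = -18149 - 1*(-691/4) = -18149 + 691/4 = -71905/4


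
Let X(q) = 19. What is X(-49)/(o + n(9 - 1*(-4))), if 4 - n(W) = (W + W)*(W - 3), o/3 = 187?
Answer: 19/305 ≈ 0.062295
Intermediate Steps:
o = 561 (o = 3*187 = 561)
n(W) = 4 - 2*W*(-3 + W) (n(W) = 4 - (W + W)*(W - 3) = 4 - 2*W*(-3 + W))
X(-49)/(o + n(9 - 1*(-4))) = 19/(561 + (4 - 2*(9 - 1*(-4))² + 6*(9 - 1*(-4)))) = 19/(561 + (4 - 2*(9 + 4)² + 6*(9 + 4))) = 19/(561 + (4 - 2*13² + 6*13)) = 19/(561 + (4 - 2*169 + 78)) = 19/(561 + (4 - 338 + 78)) = 19/(561 - 256) = 19/305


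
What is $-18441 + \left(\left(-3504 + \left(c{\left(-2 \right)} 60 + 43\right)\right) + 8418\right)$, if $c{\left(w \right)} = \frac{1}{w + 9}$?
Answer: $- \frac{94328}{7} \approx -13475.0$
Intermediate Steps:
$c{\left(w \right)} = \frac{1}{9 + w}$
$-18441 + \left(\left(-3504 + \left(c{\left(-2 \right)} 60 + 43\right)\right) + 8418\right) = -18441 + \left(\left(-3504 + \left(\frac{1}{9 - 2} \cdot 60 + 43\right)\right) + 8418\right) = -18441 + \left(\left(-3504 + \left(\frac{1}{7} \cdot 60 + 43\right)\right) + 8418\right) = -18441 + \left(\left(-3504 + \left(\frac{60}{7} + 43\right)\right) + 8418\right) = -18441 + \left(\left(-3504 + \frac{361}{7}\right) + 8418\right) = -18441 + \left(- \frac{24167}{7} + 8418\right) = -18441 + \frac{34759}{7} = - \frac{94328}{7}$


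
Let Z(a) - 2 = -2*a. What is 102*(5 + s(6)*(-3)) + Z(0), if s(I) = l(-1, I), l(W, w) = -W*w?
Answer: -1324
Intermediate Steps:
Z(a) = 2 - 2*a
l(W, w) = -W*w
s(I) = I (s(I) = -1*(-1)*I = I)
102*(5 + s(6)*(-3)) + Z(0) = 102*(5 + 6*(-3)) + (2 - 2*0) = 102*(5 - 18) + (2 + 0) = 102*(-13) + 2 = -1326 + 2 = -1324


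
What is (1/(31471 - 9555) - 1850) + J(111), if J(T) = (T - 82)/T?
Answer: -4499814925/2432676 ≈ -1849.7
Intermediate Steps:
J(T) = (-82 + T)/T
(1/(31471 - 9555) - 1850) + J(111) = (1/(31471 - 9555) - 1850) + (-82 + 111)/111 = (1/21916 - 1850) + (1/111)*29 = (1/21916 - 1850) + 29/111 = -40544599/21916 + 29/111 = -4499814925/2432676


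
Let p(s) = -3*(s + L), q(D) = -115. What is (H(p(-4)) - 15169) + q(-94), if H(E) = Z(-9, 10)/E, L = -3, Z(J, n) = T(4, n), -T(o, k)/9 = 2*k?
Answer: -107048/7 ≈ -15293.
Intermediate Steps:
T(o, k) = -18*k
Z(J, n) = -18*n
p(s) = 9 - 3*s (p(s) = -3*(s - 3) = -3*(-3 + s) = 9 - 3*s)
H(E) = -180/E (H(E) = (-18*10)/E = -180/E)
(H(p(-4)) - 15169) + q(-94) = (-180/(9 - 3*(-4)) - 15169) - 115 = (-180/(9 + 12) - 15169) - 115 = (-180/21 - 15169) - 115 = (-180*1/21 - 15169) - 115 = (-60/7 - 15169) - 115 = -106243/7 - 115 = -107048/7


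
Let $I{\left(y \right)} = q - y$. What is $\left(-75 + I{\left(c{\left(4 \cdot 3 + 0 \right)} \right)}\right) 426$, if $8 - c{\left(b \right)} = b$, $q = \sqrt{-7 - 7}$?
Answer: $-30246 + 426 i \sqrt{14} \approx -30246.0 + 1593.9 i$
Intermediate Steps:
$q = i \sqrt{14}$ ($q = \sqrt{-14} = i \sqrt{14} \approx 3.7417 i$)
$c{\left(b \right)} = 8 - b$
$I{\left(y \right)} = - y + i \sqrt{14}$ ($I{\left(y \right)} = i \sqrt{14} - y = - y + i \sqrt{14}$)
$\left(-75 + I{\left(c{\left(4 \cdot 3 + 0 \right)} \right)}\right) 426 = \left(-75 - \left(8 - \left(4 \cdot 3 + 0\right) - i \sqrt{14}\right)\right) 426 = \left(-75 - \left(8 - \left(12 + 0\right) - i \sqrt{14}\right)\right) 426 = \left(-75 - \left(8 - 12 - i \sqrt{14}\right)\right) 426 = \left(-75 + \left(- (8 - 12) + i \sqrt{14}\right)\right) 426 = \left(-75 + \left(\left(-1\right) \left(-4\right) + i \sqrt{14}\right)\right) 426 = \left(-75 + \left(4 + i \sqrt{14}\right)\right) 426 = \left(-71 + i \sqrt{14}\right) 426 = -30246 + 426 i \sqrt{14}$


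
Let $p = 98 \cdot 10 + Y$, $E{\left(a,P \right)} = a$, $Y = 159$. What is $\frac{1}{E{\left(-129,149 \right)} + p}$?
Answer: $\frac{1}{1010} \approx 0.0009901$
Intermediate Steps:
$p = 1139$ ($p = 98 \cdot 10 + 159 = 980 + 159 = 1139$)
$\frac{1}{E{\left(-129,149 \right)} + p} = \frac{1}{-129 + 1139} = \frac{1}{1010}$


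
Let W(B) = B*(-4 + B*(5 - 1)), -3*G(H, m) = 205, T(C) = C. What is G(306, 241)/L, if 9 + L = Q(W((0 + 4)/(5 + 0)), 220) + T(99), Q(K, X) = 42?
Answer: -205/396 ≈ -0.51768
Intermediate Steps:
G(H, m) = -205/3 (G(H, m) = -1/3*205 = -205/3)
W(B) = B*(-4 + 4*B) (W(B) = B*(-4 + B*4) = B*(-4 + 4*B))
L = 132 (L = -9 + (42 + 99) = -9 + 141 = 132)
G(306, 241)/L = -205/3/132 = -205/3*1/132 = -205/396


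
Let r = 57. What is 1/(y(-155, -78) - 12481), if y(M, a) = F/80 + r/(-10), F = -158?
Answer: -40/499547 ≈ -8.0073e-5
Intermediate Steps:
y(M, a) = -307/40 (y(M, a) = -158/80 + 57/(-10) = -158*1/80 + 57*(-⅒) = -79/40 - 57/10 = -307/40)
1/(y(-155, -78) - 12481) = 1/(-307/40 - 12481) = 1/(-499547/40) = -40/499547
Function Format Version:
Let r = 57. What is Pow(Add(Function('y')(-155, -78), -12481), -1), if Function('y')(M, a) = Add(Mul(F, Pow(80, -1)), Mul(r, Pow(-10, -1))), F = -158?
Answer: Rational(-40, 499547) ≈ -8.0073e-5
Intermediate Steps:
Function('y')(M, a) = Rational(-307, 40) (Function('y')(M, a) = Add(Mul(-158, Pow(80, -1)), Mul(57, Pow(-10, -1))) = Add(Mul(-158, Rational(1, 80)), Mul(57, Rational(-1, 10))) = Add(Rational(-79, 40), Rational(-57, 10)) = Rational(-307, 40))
Pow(Add(Function('y')(-155, -78), -12481), -1) = Pow(Add(Rational(-307, 40), -12481), -1) = Pow(Rational(-499547, 40), -1) = Rational(-40, 499547)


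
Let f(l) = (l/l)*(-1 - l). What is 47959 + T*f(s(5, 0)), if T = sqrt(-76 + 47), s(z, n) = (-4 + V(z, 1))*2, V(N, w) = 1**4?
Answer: 47959 + 5*I*sqrt(29) ≈ 47959.0 + 26.926*I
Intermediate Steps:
V(N, w) = 1
s(z, n) = -6 (s(z, n) = (-4 + 1)*2 = -3*2 = -6)
T = I*sqrt(29) (T = sqrt(-29) = I*sqrt(29) ≈ 5.3852*I)
f(l) = -1 - l (f(l) = 1*(-1 - l) = -1 - l)
47959 + T*f(s(5, 0)) = 47959 + (I*sqrt(29))*(-1 - 1*(-6)) = 47959 + (I*sqrt(29))*(-1 + 6) = 47959 + (I*sqrt(29))*5 = 47959 + 5*I*sqrt(29)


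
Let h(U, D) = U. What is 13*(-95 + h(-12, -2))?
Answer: -1391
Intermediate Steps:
13*(-95 + h(-12, -2)) = 13*(-95 - 12) = 13*(-107) = -1391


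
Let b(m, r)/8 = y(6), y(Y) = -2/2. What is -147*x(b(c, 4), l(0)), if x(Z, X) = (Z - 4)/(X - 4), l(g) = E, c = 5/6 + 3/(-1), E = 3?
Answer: -1764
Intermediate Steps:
c = -13/6 (c = 5*(⅙) + 3*(-1) = ⅚ - 3 = -13/6 ≈ -2.1667)
l(g) = 3
y(Y) = -1 (y(Y) = -2*½ = -1)
b(m, r) = -8 (b(m, r) = 8*(-1) = -8)
x(Z, X) = (-4 + Z)/(-4 + X)
-147*x(b(c, 4), l(0)) = -147*(-4 - 8)/(-4 + 3) = -147*(-12)/(-1) = -(-147)*(-12) = -147*12 = -1764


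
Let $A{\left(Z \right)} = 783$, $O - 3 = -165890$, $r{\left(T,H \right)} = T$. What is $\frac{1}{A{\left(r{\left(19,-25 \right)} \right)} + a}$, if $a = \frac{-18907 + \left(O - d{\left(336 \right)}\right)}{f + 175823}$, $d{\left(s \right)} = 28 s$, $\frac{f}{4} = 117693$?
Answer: $\frac{646595}{506089683} \approx 0.0012776$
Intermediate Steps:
$O = -165887$ ($O = 3 - 165890 = -165887$)
$f = 470772$ ($f = 4 \cdot 117693 = 470772$)
$a = - \frac{194202}{646595}$ ($a = \frac{-18907 - \left(165887 + 28 \cdot 336\right)}{470772 + 175823} = \frac{-18907 - 175295}{646595} = \left(-18907 - 175295\right) \frac{1}{646595} = \left(-194202\right) \frac{1}{646595} = - \frac{194202}{646595} \approx -0.30035$)
$\frac{1}{A{\left(r{\left(19,-25 \right)} \right)} + a} = \frac{1}{783 - \frac{194202}{646595}} = \frac{1}{\frac{506089683}{646595}} = \frac{646595}{506089683}$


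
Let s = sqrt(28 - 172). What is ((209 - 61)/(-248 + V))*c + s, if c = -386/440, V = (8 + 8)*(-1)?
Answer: 7141/14520 + 12*I ≈ 0.4918 + 12.0*I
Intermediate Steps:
V = -16 (V = 16*(-1) = -16)
s = 12*I (s = sqrt(-144) = 12*I ≈ 12.0*I)
c = -193/220 (c = -386*1/440 = -193/220 ≈ -0.87727)
((209 - 61)/(-248 + V))*c + s = ((209 - 61)/(-248 - 16))*(-193/220) + 12*I = (148/(-264))*(-193/220) + 12*I = (148*(-1/264))*(-193/220) + 12*I = -37/66*(-193/220) + 12*I = 7141/14520 + 12*I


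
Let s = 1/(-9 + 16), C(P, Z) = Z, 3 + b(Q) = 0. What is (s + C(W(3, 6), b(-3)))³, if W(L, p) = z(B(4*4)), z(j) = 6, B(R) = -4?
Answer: -8000/343 ≈ -23.324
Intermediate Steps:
b(Q) = -3 (b(Q) = -3 + 0 = -3)
W(L, p) = 6
s = ⅐ (s = 1/7 = ⅐ ≈ 0.14286)
(s + C(W(3, 6), b(-3)))³ = (⅐ - 3)³ = (-20/7)³ = -8000/343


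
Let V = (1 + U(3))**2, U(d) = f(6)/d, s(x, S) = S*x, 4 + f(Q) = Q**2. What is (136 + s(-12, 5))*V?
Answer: 93100/9 ≈ 10344.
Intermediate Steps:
f(Q) = -4 + Q**2
U(d) = 32/d (U(d) = (-4 + 6**2)/d = (-4 + 36)/d = 32/d)
V = 1225/9 (V = (1 + 32/3)**2 = (35/3)**2 = 1225/9 ≈ 136.11)
(136 + s(-12, 5))*V = (136 + 5*(-12))*(1225/9) = (136 - 60)*(1225/9) = 76*(1225/9) = 93100/9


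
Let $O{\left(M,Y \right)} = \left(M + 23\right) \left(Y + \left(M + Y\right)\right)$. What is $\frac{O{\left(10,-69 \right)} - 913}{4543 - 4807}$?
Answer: $\frac{467}{24} \approx 19.458$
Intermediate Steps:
$O{\left(M,Y \right)} = \left(23 + M\right) \left(M + 2 Y\right)$
$\frac{O{\left(10,-69 \right)} - 913}{4543 - 4807} = \frac{\left(10^{2} + 23 \cdot 10 + 46 \left(-69\right) + 2 \cdot 10 \left(-69\right)\right) - 913}{4543 - 4807} = \frac{\left(100 + 230 - 3174 - 1380\right) - 913}{-264} = \left(-4224 - 913\right) \left(- \frac{1}{264}\right) = \left(-5137\right) \left(- \frac{1}{264}\right) = \frac{467}{24}$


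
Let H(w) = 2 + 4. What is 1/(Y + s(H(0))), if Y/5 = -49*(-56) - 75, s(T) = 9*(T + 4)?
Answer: 1/13435 ≈ 7.4432e-5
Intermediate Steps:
H(w) = 6
s(T) = 36 + 9*T (s(T) = 9*(4 + T) = 36 + 9*T)
Y = 13345 (Y = 5*(-49*(-56) - 75) = 5*(2744 - 75) = 5*2669 = 13345)
1/(Y + s(H(0))) = 1/(13345 + (36 + 9*6)) = 1/(13345 + (36 + 54)) = 1/(13345 + 90) = 1/13435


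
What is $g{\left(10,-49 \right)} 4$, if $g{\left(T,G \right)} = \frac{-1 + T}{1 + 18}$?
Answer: $\frac{36}{19} \approx 1.8947$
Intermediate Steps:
$g{\left(T,G \right)} = - \frac{1}{19} + \frac{T}{19}$ ($g{\left(T,G \right)} = \frac{-1 + T}{19} = \left(-1 + T\right) \frac{1}{19} = - \frac{1}{19} + \frac{T}{19}$)
$g{\left(10,-49 \right)} 4 = \left(- \frac{1}{19} + \frac{1}{19} \cdot 10\right) 4 = \left(- \frac{1}{19} + \frac{10}{19}\right) 4 = \frac{9}{19} \cdot 4 = \frac{36}{19}$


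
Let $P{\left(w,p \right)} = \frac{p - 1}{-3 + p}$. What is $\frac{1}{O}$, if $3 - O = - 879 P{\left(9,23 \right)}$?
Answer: $\frac{10}{9699} \approx 0.001031$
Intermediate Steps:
$P{\left(w,p \right)} = \frac{-1 + p}{-3 + p}$
$O = \frac{9699}{10}$ ($O = 3 - - 879 \frac{-1 + 23}{-3 + 23} = 3 - - 879 \cdot \frac{1}{20} \cdot 22 = 3 - \left(-879\right) \frac{11}{10} = 3 - - \frac{9669}{10} = 3 + \frac{9669}{10} = \frac{9699}{10} \approx 969.9$)
$\frac{1}{O} = \frac{1}{\frac{9699}{10}} = \frac{10}{9699}$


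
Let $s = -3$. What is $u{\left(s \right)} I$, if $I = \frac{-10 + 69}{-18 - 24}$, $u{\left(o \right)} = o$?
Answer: $\frac{59}{14} \approx 4.2143$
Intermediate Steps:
$I = - \frac{59}{42}$ ($I = \frac{59}{-42} = 59 \left(- \frac{1}{42}\right) = - \frac{59}{42} \approx -1.4048$)
$u{\left(s \right)} I = \left(-3\right) \left(- \frac{59}{42}\right) = \frac{59}{14}$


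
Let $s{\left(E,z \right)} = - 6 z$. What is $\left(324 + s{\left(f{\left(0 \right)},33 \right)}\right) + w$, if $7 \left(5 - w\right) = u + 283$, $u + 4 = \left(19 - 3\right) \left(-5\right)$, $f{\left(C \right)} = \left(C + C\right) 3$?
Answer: $\frac{718}{7} \approx 102.57$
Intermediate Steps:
$f{\left(C \right)} = 6 C$ ($f{\left(C \right)} = 2 C 3 = 6 C$)
$u = -84$ ($u = -4 + \left(19 - 3\right) \left(-5\right) = -4 + 16 \left(-5\right) = -4 - 80 = -84$)
$w = - \frac{164}{7}$ ($w = 5 - \frac{-84 + 283}{7} = 5 - \frac{199}{7} = - \frac{164}{7} \approx -23.429$)
$\left(324 + s{\left(f{\left(0 \right)},33 \right)}\right) + w = \left(324 - 198\right) - \frac{164}{7} = 126 - \frac{164}{7} = \frac{718}{7}$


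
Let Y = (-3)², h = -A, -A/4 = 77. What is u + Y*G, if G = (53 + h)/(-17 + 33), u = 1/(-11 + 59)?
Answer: 2437/12 ≈ 203.08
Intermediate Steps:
A = -308 (A = -4*77 = -308)
h = 308 (h = -1*(-308) = 308)
u = 1/48 ≈ 0.020833
G = 361/16 (G = (53 + 308)/(-17 + 33) = 361/16 ≈ 22.563)
Y = 9
u + Y*G = 1/48 + 9*(361/16) = 1/48 + 3249/16 = 2437/12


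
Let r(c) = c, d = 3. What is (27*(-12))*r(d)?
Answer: -972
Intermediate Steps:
(27*(-12))*r(d) = (27*(-12))*3 = -324*3 = -972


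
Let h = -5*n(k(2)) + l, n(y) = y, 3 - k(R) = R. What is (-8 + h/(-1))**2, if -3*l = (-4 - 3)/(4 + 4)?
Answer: 6241/576 ≈ 10.835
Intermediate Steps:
k(R) = 3 - R
l = 7/24 (l = -(-4 - 3)/(3*(4 + 4)) = -(-7)/(3*8) = -1/3*(-7/8) = 7/24 ≈ 0.29167)
h = -113/24 (h = -5*(3 - 1*2) + 7/24 = -5*(3 - 2) + 7/24 = -5*1 + 7/24 = -5 + 7/24 = -113/24 ≈ -4.7083)
(-8 + h/(-1))**2 = (-8 - 113/24/(-1))**2 = (-8 - 113/24*(-1))**2 = (-8 + 113/24)**2 = (-79/24)**2 = 6241/576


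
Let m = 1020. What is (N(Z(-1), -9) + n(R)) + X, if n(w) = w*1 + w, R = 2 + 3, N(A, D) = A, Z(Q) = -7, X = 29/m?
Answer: 3089/1020 ≈ 3.0284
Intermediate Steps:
X = 29/1020 ≈ 0.028431
R = 5
n(w) = 2*w (n(w) = w + w = 2*w)
(N(Z(-1), -9) + n(R)) + X = (-7 + 2*5) + 29/1020 = (-7 + 10) + 29/1020 = 3 + 29/1020 = 3089/1020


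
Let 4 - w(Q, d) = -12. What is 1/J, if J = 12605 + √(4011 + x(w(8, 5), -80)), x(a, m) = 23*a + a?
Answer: 2521/31776326 - √4395/158881630 ≈ 7.8919e-5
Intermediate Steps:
w(Q, d) = 16 (w(Q, d) = 4 - 1*(-12) = 4 + 12 = 16)
x(a, m) = 24*a
J = 12605 + √4395 (J = 12605 + √(4011 + 24*16) = 12605 + √(4011 + 384) = 12605 + √4395 ≈ 12671.)
1/J = 1/(12605 + √4395)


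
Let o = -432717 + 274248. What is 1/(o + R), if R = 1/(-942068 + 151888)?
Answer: -790180/125219034421 ≈ -6.3104e-6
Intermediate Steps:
o = -158469
R = -1/790180 (R = 1/(-790180) = -1/790180 ≈ -1.2655e-6)
1/(o + R) = 1/(-158469 - 1/790180) = 1/(-125219034421/790180) = -790180/125219034421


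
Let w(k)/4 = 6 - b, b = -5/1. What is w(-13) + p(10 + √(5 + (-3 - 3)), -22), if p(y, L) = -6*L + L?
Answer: 154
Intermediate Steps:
p(y, L) = -5*L
b = -5 (b = -5*1 = -5)
w(k) = 44 (w(k) = 4*(6 - 1*(-5)) = 4*(6 + 5) = 4*11 = 44)
w(-13) + p(10 + √(5 + (-3 - 3)), -22) = 44 - 5*(-22) = 44 + 110 = 154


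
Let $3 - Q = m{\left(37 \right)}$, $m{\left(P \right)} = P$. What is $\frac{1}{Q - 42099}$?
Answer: $- \frac{1}{42133} \approx -2.3734 \cdot 10^{-5}$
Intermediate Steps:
$Q = -34$ ($Q = 3 - 37 = -34$)
$\frac{1}{Q - 42099} = \frac{1}{-34 - 42099} = \frac{1}{-42133} = - \frac{1}{42133}$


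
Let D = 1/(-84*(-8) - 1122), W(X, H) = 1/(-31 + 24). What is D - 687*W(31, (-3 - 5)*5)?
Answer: 309143/3150 ≈ 98.141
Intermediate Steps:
W(X, H) = -⅐ (W(X, H) = 1/(-7) = -⅐)
D = -1/450 (D = 1/(672 - 1122) = 1/(-450) = -1/450 ≈ -0.0022222)
D - 687*W(31, (-3 - 5)*5) = -1/450 - 687*(-⅐) = -1/450 + 687/7 = 309143/3150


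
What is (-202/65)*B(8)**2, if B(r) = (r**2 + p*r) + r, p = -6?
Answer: -116352/65 ≈ -1790.0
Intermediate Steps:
B(r) = r**2 - 5*r (B(r) = (r**2 - 6*r) + r = r**2 - 5*r)
(-202/65)*B(8)**2 = (-202/65)*(8*(-5 + 8))**2 = (-202*1/65)*(8*3)**2 = -202/65*24**2 = -202/65*576 = -116352/65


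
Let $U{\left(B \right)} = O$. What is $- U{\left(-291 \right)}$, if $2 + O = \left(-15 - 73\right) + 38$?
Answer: $52$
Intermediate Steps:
$O = -52$ ($O = -2 + \left(\left(-15 - 73\right) + 38\right) = -2 + \left(-88 + 38\right) = -2 - 50 = -52$)
$U{\left(B \right)} = -52$
$- U{\left(-291 \right)} = \left(-1\right) \left(-52\right) = 52$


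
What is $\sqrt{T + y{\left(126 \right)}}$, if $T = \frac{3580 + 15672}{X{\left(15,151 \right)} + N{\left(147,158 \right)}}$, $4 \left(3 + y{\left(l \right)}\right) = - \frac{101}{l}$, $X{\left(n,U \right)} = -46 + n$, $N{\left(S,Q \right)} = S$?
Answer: $\frac{5 \sqrt{38634554}}{2436} \approx 12.758$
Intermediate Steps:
$y{\left(l \right)} = -3 - \frac{101}{4 l}$ ($y{\left(l \right)} = -3 + \frac{\left(-101\right) \frac{1}{l}}{4} = -3 - \frac{101}{4 l}$)
$T = \frac{4813}{29}$ ($T = \frac{3580 + 15672}{\left(-46 + 15\right) + 147} = \frac{19252}{-31 + 147} = \frac{19252}{116} = 19252 \cdot \frac{1}{116} = \frac{4813}{29} \approx 165.97$)
$\sqrt{T + y{\left(126 \right)}} = \sqrt{\frac{4813}{29} - \left(3 + \frac{101}{4 \cdot 126}\right)} = \sqrt{\frac{4813}{29} - \frac{1613}{504}} = \sqrt{\frac{2378975}{14616}} = \frac{5 \sqrt{38634554}}{2436}$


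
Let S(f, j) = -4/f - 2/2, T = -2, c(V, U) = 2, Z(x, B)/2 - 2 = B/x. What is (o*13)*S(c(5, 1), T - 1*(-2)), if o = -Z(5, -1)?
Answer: 702/5 ≈ 140.40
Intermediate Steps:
Z(x, B) = 4 + 2*B/x (Z(x, B) = 4 + 2*(B/x) = 4 + 2*B/x)
o = -18/5 (o = -(4 + 2*(-1)/5) = -(4 + 2*(-1)*(1/5)) = -(4 - 2/5) = -1*18/5 = -18/5 ≈ -3.6000)
S(f, j) = -1 - 4/f (S(f, j) = -4/f - 2*1/2 = -4/f - 1 = -1 - 4/f)
(o*13)*S(c(5, 1), T - 1*(-2)) = (-18/5*13)*((-4 - 1*2)/2) = -117*(-4 - 2)/5 = -117*(-6)/5 = -234/5*(-3) = 702/5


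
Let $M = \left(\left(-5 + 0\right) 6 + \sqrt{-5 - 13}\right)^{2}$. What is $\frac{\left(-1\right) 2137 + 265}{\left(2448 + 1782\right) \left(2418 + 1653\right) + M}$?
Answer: $- \frac{24875084}{228834986739} - \frac{260 i \sqrt{2}}{228834986739} \approx -0.0001087 - 1.6068 \cdot 10^{-9} i$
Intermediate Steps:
$M = \left(-30 + 3 i \sqrt{2}\right)^{2}$ ($M = \left(\left(-5\right) 6 + \sqrt{-18}\right)^{2} = \left(-30 + 3 i \sqrt{2}\right)^{2} \approx 882.0 - 254.56 i$)
$\frac{\left(-1\right) 2137 + 265}{\left(2448 + 1782\right) \left(2418 + 1653\right) + M} = \frac{\left(-1\right) 2137 + 265}{\left(2448 + 1782\right) \left(2418 + 1653\right) + \left(882 - 180 i \sqrt{2}\right)} = \frac{-2137 + 265}{4230 \cdot 4071 + \left(882 - 180 i \sqrt{2}\right)} = - \frac{1872}{17220330 + \left(882 - 180 i \sqrt{2}\right)} = - \frac{1872}{17221212 - 180 i \sqrt{2}}$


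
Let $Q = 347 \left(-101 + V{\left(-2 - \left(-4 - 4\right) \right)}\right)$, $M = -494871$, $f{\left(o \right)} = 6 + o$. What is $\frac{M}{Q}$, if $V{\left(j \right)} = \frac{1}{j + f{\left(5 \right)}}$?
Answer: $\frac{215713}{15268} \approx 14.128$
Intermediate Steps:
$V{\left(j \right)} = \frac{1}{11 + j}$ ($V{\left(j \right)} = \frac{1}{j + \left(6 + 5\right)} = \frac{1}{j + 11} = \frac{1}{11 + j}$)
$Q = - \frac{595452}{17}$ ($Q = 347 \left(-101 + \frac{1}{11 - -6}\right) = 347 \left(-101 + \frac{1}{11 + \left(-2 + 8\right)}\right) = 347 \left(-101 + \frac{1}{11 + 6}\right) = 347 \left(-101 + \frac{1}{17}\right) = 347 \left(- \frac{1716}{17}\right) = - \frac{595452}{17} \approx -35027.0$)
$\frac{M}{Q} = - \frac{494871}{- \frac{595452}{17}} = \left(-494871\right) \left(- \frac{17}{595452}\right) = \frac{215713}{15268}$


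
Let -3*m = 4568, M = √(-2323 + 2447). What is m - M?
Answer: -4568/3 - 2*√31 ≈ -1533.8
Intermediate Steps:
M = 2*√31 (M = √124 = 2*√31 ≈ 11.136)
m = -4568/3 (m = -⅓*4568 = -4568/3 ≈ -1522.7)
m - M = -4568/3 - 2*√31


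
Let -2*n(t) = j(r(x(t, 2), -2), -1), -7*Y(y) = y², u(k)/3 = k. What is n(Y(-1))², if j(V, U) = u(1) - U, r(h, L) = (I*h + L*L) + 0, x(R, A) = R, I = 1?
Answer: 4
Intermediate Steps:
u(k) = 3*k
r(h, L) = h + L² (r(h, L) = (1*h + L*L) + 0 = (h + L²) + 0 = h + L²)
Y(y) = -y²/7
j(V, U) = 3 - U (j(V, U) = 3*1 - U = 3 - U)
n(t) = -2 (n(t) = -(3 - 1*(-1))/2 = -(3 + 1)/2 = -½*4 = -2)
n(Y(-1))² = (-2)² = 4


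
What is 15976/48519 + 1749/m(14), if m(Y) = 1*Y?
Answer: 85083395/679266 ≈ 125.26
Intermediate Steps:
m(Y) = Y
15976/48519 + 1749/m(14) = 15976/48519 + 1749/14 = 85083395/679266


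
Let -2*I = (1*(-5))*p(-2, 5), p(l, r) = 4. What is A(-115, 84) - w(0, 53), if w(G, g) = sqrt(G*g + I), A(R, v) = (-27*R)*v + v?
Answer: 260904 - sqrt(10) ≈ 2.6090e+5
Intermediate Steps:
A(R, v) = v - 27*R*v (A(R, v) = -27*R*v + v = v - 27*R*v)
I = 10 (I = -1*(-5)*4/2 = -(-5)*4/2 = -1/2*(-20) = 10)
w(G, g) = sqrt(10 + G*g) (w(G, g) = sqrt(G*g + 10) = sqrt(10 + G*g))
A(-115, 84) - w(0, 53) = 84*(1 - 27*(-115)) - sqrt(10 + 0*53) = 84*(1 + 3105) - sqrt(10 + 0) = 84*3106 - sqrt(10) = 260904 - sqrt(10)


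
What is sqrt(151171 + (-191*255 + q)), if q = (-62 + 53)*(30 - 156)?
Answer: 20*sqrt(259) ≈ 321.87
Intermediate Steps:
q = 1134 (q = -9*(-126) = 1134)
sqrt(151171 + (-191*255 + q)) = sqrt(151171 + (-191*255 + 1134)) = sqrt(151171 + (-48705 + 1134)) = sqrt(151171 - 47571) = sqrt(103600) = 20*sqrt(259)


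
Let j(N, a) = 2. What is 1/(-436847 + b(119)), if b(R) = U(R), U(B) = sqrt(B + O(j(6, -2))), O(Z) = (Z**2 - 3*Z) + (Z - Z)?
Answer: -436847/190835301292 - 3*sqrt(13)/190835301292 ≈ -2.2892e-6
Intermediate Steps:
O(Z) = Z**2 - 3*Z (O(Z) = (Z**2 - 3*Z) + 0 = Z**2 - 3*Z)
U(B) = sqrt(-2 + B) (U(B) = sqrt(B + 2*(-3 + 2)) = sqrt(B + 2*(-1)) = sqrt(B - 2) = sqrt(-2 + B))
b(R) = sqrt(-2 + R)
1/(-436847 + b(119)) = 1/(-436847 + sqrt(-2 + 119)) = 1/(-436847 + sqrt(117)) = 1/(-436847 + 3*sqrt(13))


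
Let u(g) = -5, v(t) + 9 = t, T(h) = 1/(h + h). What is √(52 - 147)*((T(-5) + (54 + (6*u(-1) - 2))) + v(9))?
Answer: 219*I*√95/10 ≈ 213.45*I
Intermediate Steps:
T(h) = 1/(2*h)
v(t) = -9 + t
√(52 - 147)*((T(-5) + (54 + (6*u(-1) - 2))) + v(9)) = √(52 - 147)*(((½)/(-5) + (54 + (6*(-5) - 2))) + (-9 + 9)) = √(-95)*(((½)*(-⅕) + (54 + (-30 - 2))) + 0) = (I*√95)*((-⅒ + (54 - 32)) + 0) = (I*√95)*((-⅒ + 22) + 0) = (I*√95)*(219/10 + 0) = (I*√95)*(219/10) = 219*I*√95/10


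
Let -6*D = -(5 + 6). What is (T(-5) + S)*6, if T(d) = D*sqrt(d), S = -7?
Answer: -42 + 11*I*sqrt(5) ≈ -42.0 + 24.597*I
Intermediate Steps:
D = 11/6 (D = -(-1)*(5 + 6)*1/6 = -(-1)*11*1/6 = -(-1)*11/6 = -1/6*(-11) = 11/6 ≈ 1.8333)
T(d) = 11*sqrt(d)/6
(T(-5) + S)*6 = (11*sqrt(-5)/6 - 7)*6 = (11*(I*sqrt(5))/6 - 7)*6 = (11*I*sqrt(5)/6 - 7)*6 = (-7 + 11*I*sqrt(5)/6)*6 = -42 + 11*I*sqrt(5)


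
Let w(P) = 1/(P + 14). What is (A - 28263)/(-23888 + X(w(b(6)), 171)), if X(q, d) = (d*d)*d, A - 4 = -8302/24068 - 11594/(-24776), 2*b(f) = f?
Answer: -2106377015109/370928129662508 ≈ -0.0056787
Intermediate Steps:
b(f) = f/2
A = 307323639/74538596 (A = 4 + (-8302/24068 - 11594/(-24776)) = 4 + (-8302*1/24068 - 11594*(-1/24776)) = 4 + (-4151/12034 + 5797/12388) = 4 + 9169255/74538596 = 307323639/74538596 ≈ 4.1230)
w(P) = 1/(14 + P)
X(q, d) = d**3 (X(q, d) = d**2*d = d**3)
(A - 28263)/(-23888 + X(w(b(6)), 171)) = (307323639/74538596 - 28263)/(-23888 + 171**3) = -2106377015109/(74538596*(-23888 + 5000211)) = -2106377015109/74538596/4976323 = -2106377015109/74538596*1/4976323 = -2106377015109/370928129662508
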